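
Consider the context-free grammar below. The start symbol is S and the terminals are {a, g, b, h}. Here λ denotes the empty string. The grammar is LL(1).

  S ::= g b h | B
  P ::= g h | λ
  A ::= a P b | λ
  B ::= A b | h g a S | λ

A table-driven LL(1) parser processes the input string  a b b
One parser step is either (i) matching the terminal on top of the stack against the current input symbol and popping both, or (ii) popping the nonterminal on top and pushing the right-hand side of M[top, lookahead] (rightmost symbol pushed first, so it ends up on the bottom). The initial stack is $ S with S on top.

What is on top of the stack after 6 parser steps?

b

     Stack      Input    Action
  1  $ S        a b b $  expand S ::= B
  2  $ B        a b b $  expand B ::= A b
  3  $ b A      a b b $  expand A ::= a P b
  4  $ b b P a  a b b $  match a
  5  $ b b P    b b $    expand P ::= λ
  6  $ b b      b b $    match b
Stack after step 6: $ b (top = b).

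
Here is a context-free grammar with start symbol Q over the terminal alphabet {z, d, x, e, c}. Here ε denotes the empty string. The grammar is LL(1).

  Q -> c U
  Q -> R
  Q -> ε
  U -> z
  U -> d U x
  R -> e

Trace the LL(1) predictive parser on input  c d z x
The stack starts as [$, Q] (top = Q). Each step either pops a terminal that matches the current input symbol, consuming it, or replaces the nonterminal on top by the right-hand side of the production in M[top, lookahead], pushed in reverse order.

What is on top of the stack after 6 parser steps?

x

     Stack    Input      Action
  1  $ Q      c d z x $  expand Q -> c U
  2  $ U c    c d z x $  match c
  3  $ U      d z x $    expand U -> d U x
  4  $ x U d  d z x $    match d
  5  $ x U    z x $      expand U -> z
  6  $ x z    z x $      match z
Stack after step 6: $ x (top = x).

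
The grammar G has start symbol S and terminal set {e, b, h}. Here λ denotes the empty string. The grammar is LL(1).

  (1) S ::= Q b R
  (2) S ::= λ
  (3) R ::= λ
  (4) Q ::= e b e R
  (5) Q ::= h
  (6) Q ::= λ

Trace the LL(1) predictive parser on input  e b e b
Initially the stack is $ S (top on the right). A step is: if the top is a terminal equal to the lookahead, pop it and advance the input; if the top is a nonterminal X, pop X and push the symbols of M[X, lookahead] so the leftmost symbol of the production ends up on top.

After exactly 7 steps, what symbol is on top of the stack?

     Stack          Input      Action
  1  $ S            e b e b $  expand S ::= Q b R
  2  $ R b Q        e b e b $  expand Q ::= e b e R
  3  $ R b R e b e  e b e b $  match e
  4  $ R b R e b    b e b $    match b
  5  $ R b R e      e b $      match e
  6  $ R b R        b $        expand R ::= λ
  7  $ R b          b $        match b
Stack after step 7: $ R (top = R).

R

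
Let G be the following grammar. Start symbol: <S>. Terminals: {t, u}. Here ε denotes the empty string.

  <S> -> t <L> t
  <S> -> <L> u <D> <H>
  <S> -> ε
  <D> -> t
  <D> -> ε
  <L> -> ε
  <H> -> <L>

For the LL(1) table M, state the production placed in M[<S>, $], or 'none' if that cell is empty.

<S> -> ε

FIRST(<D>) = {ε, t}
FIRST(<L>) = {ε}
FIRST(<S>) = {ε, t, u}  (via <L> u <D> <H>)
FIRST(<H>) = {ε}  (via <L>)
FOLLOW(<S>) includes $ since <S> is the start symbol.
FOLLOW(<S>): <S> appears on no right-hand side. Thus FOLLOW(<S>) = {$}.
For <S> -> t <L> t: FIRST(t <L> t) = {t}, so it goes in M[<S>, t] for t ∈ {t}.
For <S> -> <L> u <D> <H>: FIRST(<L> u <D> <H>) = {u}, so it goes in M[<S>, t] for t ∈ {u}.
For <S> -> ε: FIRST(ε) = {ε}, so it goes in M[<S>, t] for t ∈ {}; since ε ∈ FIRST, also for every t ∈ FOLLOW(<S>) = {$}.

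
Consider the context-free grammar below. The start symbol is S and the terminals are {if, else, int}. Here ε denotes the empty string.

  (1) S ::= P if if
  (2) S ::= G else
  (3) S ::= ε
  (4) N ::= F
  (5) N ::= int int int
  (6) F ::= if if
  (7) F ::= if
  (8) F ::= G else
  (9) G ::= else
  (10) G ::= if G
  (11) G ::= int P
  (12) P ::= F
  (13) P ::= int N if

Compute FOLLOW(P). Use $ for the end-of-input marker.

{else, if}

FIRST(G) = {else, if, int}
FIRST(F) = {else, if, int}  (via G else)
FIRST(N) = {else, if, int}  (via F)
FIRST(P) = {else, if, int}  (via F)
FIRST(S) = {ε, else, if, int}  (via P if if, G else)
FOLLOW(S) includes $ since S is the start symbol.
FOLLOW(S): S appears on no right-hand side. Thus FOLLOW(S) = {$}.
FOLLOW(N): in P::=int N if, N is followed by if with FIRST {if}. Thus FOLLOW(N) = {if}.
FOLLOW(G): in S::=G else, G is followed by else with FIRST {else}; in F::=G else, G is followed by else with FIRST {else}; in G::=if G, the suffix after G is empty (adds nothing new). Thus FOLLOW(G) = {else}.
FOLLOW(P): in S::=P if if, P is followed by if if with FIRST {if}; in G::=int P, the suffix after P is empty, so FOLLOW(P) ⊇ FOLLOW(G) = {else}. Thus FOLLOW(P) = {else, if}.
FOLLOW(F): in N::=F, the suffix after F is empty, so FOLLOW(F) ⊇ FOLLOW(N) = {if}; in P::=F, the suffix after F is empty, so FOLLOW(F) ⊇ FOLLOW(P) = {else, if}. Thus FOLLOW(F) = {else, if}.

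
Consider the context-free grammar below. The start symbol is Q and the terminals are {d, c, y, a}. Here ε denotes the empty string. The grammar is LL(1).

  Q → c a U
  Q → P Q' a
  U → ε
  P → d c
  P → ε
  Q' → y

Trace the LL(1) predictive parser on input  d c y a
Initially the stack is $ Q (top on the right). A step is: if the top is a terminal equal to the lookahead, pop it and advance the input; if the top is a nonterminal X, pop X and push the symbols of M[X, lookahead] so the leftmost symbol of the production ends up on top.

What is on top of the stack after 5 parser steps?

y

step 1: stack=$ Q  input=d c y a $  — expand Q → P Q' a
step 2: stack=$ a Q' P  input=d c y a $  — expand P → d c
step 3: stack=$ a Q' c d  input=d c y a $  — match d
step 4: stack=$ a Q' c  input=c y a $  — match c
step 5: stack=$ a Q'  input=y a $  — expand Q' → y
Stack after step 5: $ a y (top = y).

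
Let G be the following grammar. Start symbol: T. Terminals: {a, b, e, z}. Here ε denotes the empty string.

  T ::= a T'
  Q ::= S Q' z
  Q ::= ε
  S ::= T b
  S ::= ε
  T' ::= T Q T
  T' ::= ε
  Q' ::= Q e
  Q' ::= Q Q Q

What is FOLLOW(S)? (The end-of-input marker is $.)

{a, e, z}

FIRST(T): from T::=a T' we get {a}. So FIRST(T) = {a}.
FIRST(S): from S::=T b we get {a}; from S::=ε we get {ε}. So FIRST(S) = {ε, a}.
FIRST(T'): from T'::=T Q T we get {a}; from T'::=ε we get {ε}. So FIRST(T') = {ε, a}.
FIRST(Q): from Q::=S Q' z we get {a, e, z}; from Q::=ε we get {ε}. So FIRST(Q) = {ε, a, e, z}.
FIRST(Q'): from Q'::=Q e we get {a, e, z}; from Q'::=Q Q Q we get {ε, a, e, z}. So FIRST(Q') = {ε, a, e, z}.
FOLLOW(T) includes $ since T is the start symbol.
FOLLOW(S): in Q::=S Q' z, S is followed by Q' z with FIRST {a, e, z}. Thus FOLLOW(S) = {a, e, z}.
FOLLOW(Q'): in Q::=S Q' z, Q' is followed by z with FIRST {z}. Thus FOLLOW(Q') = {z}.
FOLLOW(Q): in T'::=T Q T, Q is followed by T with FIRST {a}; in Q'::=Q e, Q is followed by e with FIRST {e}; in Q'::=Q Q Q (occurrence 1), Q is followed by Q Q with FIRST {ε, a, e, z}; in Q'::=Q Q Q (occurrence 1), the suffix after Q is nullable, so FOLLOW(Q) ⊇ FOLLOW(Q') = {z}; in Q'::=Q Q Q (occurrence 2), Q is followed by Q with FIRST {ε, a, e, z}; in Q'::=Q Q Q (occurrence 2), the suffix after Q is nullable, so FOLLOW(Q) ⊇ FOLLOW(Q') = {z}; in Q'::=Q Q Q (occurrence 3), the suffix after Q is empty, so FOLLOW(Q) ⊇ FOLLOW(Q') = {z}. Thus FOLLOW(Q) = {a, e, z}.
FOLLOW(T): in S::=T b, T is followed by b with FIRST {b}; in T'::=T Q T (occurrence 1), T is followed by Q T with FIRST {a, e, z}; in T'::=T Q T (occurrence 2), the suffix after T is empty, so FOLLOW(T) ⊇ FOLLOW(T') = {$, a, b, e, z}. Thus FOLLOW(T) = {$, a, b, e, z}.
FOLLOW(T'): in T::=a T', the suffix after T' is empty, so FOLLOW(T') ⊇ FOLLOW(T) = {$, a, b, e, z}. Thus FOLLOW(T') = {$, a, b, e, z}.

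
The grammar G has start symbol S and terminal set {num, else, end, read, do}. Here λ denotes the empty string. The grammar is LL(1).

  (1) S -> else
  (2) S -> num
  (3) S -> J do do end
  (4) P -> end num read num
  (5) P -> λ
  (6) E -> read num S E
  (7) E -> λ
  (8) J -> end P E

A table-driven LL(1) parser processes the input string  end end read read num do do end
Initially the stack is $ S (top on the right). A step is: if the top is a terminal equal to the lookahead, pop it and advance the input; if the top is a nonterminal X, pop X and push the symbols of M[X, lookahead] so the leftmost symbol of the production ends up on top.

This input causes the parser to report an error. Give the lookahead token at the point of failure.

read

step 1: stack=$ S  input=end end read read num do do end $  — expand S -> J do do end
step 2: stack=$ end do do J  input=end end read read num do do end $  — expand J -> end P E
step 3: stack=$ end do do E P end  input=end end read read num do do end $  — match end
step 4: stack=$ end do do E P  input=end read read num do do end $  — expand P -> end num read num
step 5: stack=$ end do do E num read num end  input=end read read num do do end $  — match end
step 6: stack=$ end do do E num read num  input=read read num do do end $  — error: top is terminal num but lookahead is read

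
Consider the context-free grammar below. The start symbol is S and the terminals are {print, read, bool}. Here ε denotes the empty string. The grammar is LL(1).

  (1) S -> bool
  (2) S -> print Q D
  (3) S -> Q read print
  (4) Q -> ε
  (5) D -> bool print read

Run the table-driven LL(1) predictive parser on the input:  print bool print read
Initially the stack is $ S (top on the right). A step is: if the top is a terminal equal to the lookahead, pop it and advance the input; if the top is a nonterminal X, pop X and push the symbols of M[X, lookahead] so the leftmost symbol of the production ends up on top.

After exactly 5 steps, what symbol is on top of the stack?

step 1: stack=$ S  input=print bool print read $  — expand S -> print Q D
step 2: stack=$ D Q print  input=print bool print read $  — match print
step 3: stack=$ D Q  input=bool print read $  — expand Q -> ε
step 4: stack=$ D  input=bool print read $  — expand D -> bool print read
step 5: stack=$ read print bool  input=bool print read $  — match bool
Stack after step 5: $ read print (top = print).

print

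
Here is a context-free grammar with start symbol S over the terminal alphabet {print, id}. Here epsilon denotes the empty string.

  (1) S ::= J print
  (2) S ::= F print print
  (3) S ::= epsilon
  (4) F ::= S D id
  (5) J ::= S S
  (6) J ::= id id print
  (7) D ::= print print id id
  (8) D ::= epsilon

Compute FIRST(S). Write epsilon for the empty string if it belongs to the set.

FIRST(D): from D::=print print id id we get {print}; from D::=epsilon we get {epsilon}. So FIRST(D) = {epsilon, print}.
FIRST(S): from S::=J print we get {id, print}; from S::=F print print we get {id, print}; from S::=epsilon we get {epsilon}. So FIRST(S) = {epsilon, id, print}.
FIRST(F): from F::=S D id we get {id, print}. So FIRST(F) = {id, print}.
FIRST(J): from J::=S S we get {epsilon, id, print}; from J::=id id print we get {id}. So FIRST(J) = {epsilon, id, print}.

{epsilon, id, print}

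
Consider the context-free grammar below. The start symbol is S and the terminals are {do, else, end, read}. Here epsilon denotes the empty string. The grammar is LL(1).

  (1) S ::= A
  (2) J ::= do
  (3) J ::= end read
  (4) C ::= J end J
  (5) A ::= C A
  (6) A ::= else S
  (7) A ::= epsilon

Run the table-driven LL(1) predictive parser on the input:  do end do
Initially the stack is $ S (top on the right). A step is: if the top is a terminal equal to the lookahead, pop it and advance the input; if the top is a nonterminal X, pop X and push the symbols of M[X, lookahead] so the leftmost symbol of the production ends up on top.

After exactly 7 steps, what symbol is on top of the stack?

     Stack         Input        Action
  1  $ S           do end do $  expand S ::= A
  2  $ A           do end do $  expand A ::= C A
  3  $ A C         do end do $  expand C ::= J end J
  4  $ A J end J   do end do $  expand J ::= do
  5  $ A J end do  do end do $  match do
  6  $ A J end     end do $     match end
  7  $ A J         do $         expand J ::= do
Stack after step 7: $ A do (top = do).

do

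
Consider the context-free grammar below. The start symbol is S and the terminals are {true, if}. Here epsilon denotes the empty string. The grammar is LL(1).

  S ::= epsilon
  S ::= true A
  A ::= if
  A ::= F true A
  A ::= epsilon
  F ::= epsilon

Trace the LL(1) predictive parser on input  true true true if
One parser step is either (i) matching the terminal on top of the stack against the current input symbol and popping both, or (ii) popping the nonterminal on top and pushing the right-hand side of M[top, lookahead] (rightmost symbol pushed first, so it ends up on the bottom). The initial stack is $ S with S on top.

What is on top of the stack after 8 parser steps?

     Stack       Input                Action
  1  $ S         true true true if $  expand S ::= true A
  2  $ A true    true true true if $  match true
  3  $ A         true true if $       expand A ::= F true A
  4  $ A true F  true true if $       expand F ::= epsilon
  5  $ A true    true true if $       match true
  6  $ A         true if $            expand A ::= F true A
  7  $ A true F  true if $            expand F ::= epsilon
  8  $ A true    true if $            match true
Stack after step 8: $ A (top = A).

A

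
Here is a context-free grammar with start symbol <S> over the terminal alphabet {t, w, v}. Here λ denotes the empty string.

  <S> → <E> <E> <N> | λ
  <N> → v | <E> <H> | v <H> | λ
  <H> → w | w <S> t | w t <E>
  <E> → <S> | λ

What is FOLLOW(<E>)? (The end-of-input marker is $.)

{$, t, v, w}

FIRST(<H>): from <H>→w we get {w}; from <H>→w <S> t we get {w}; from <H>→w t <E> we get {w}. So FIRST(<H>) = {w}.
FIRST(<S>): from <S>→<E> <E> <N> we get {λ, v, w}; from <S>→λ we get {λ}. So FIRST(<S>) = {λ, v, w}.
FIRST(<E>): from <E>→<S> we get {λ, v, w}; from <E>→λ we get {λ}. So FIRST(<E>) = {λ, v, w}.
FIRST(<N>): from <N>→v we get {v}; from <N>→<E> <H> we get {v, w}; from <N>→v <H> we get {v}; from <N>→λ we get {λ}. So FIRST(<N>) = {λ, v, w}.
FOLLOW(<S>) includes $ since <S> is the start symbol.
FOLLOW(<S>): in <H>→w <S> t, <S> is followed by t with FIRST {t}; in <E>→<S>, the suffix after <S> is empty, so FOLLOW(<S>) ⊇ FOLLOW(<E>) = {$, t, v, w}. Thus FOLLOW(<S>) = {$, t, v, w}.
FOLLOW(<N>): in <S>→<E> <E> <N>, the suffix after <N> is empty, so FOLLOW(<N>) ⊇ FOLLOW(<S>) = {$, t, v, w}. Thus FOLLOW(<N>) = {$, t, v, w}.
FOLLOW(<H>): in <N>→<E> <H>, the suffix after <H> is empty, so FOLLOW(<H>) ⊇ FOLLOW(<N>) = {$, t, v, w}; in <N>→v <H>, the suffix after <H> is empty, so FOLLOW(<H>) ⊇ FOLLOW(<N>) = {$, t, v, w}. Thus FOLLOW(<H>) = {$, t, v, w}.
FOLLOW(<E>): in <S>→<E> <E> <N> (occurrence 1), <E> is followed by <E> <N> with FIRST {λ, v, w}; in <S>→<E> <E> <N> (occurrence 1), the suffix after <E> is nullable, so FOLLOW(<E>) ⊇ FOLLOW(<S>) = {$, t, v, w}; in <S>→<E> <E> <N> (occurrence 2), <E> is followed by <N> with FIRST {λ, v, w}; in <S>→<E> <E> <N> (occurrence 2), the suffix after <E> is nullable, so FOLLOW(<E>) ⊇ FOLLOW(<S>) = {$, t, v, w}; in <N>→<E> <H>, <E> is followed by <H> with FIRST {w}; in <H>→w t <E>, the suffix after <E> is empty, so FOLLOW(<E>) ⊇ FOLLOW(<H>) = {$, t, v, w}. Thus FOLLOW(<E>) = {$, t, v, w}.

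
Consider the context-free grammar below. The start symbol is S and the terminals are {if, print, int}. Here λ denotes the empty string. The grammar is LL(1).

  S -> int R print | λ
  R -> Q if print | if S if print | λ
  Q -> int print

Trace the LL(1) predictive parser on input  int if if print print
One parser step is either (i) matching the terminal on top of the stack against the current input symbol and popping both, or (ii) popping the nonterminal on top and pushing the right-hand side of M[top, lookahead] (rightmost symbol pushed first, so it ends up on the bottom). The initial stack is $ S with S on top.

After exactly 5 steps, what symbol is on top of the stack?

if

step 1: stack=$ S  input=int if if print print $  — expand S -> int R print
step 2: stack=$ print R int  input=int if if print print $  — match int
step 3: stack=$ print R  input=if if print print $  — expand R -> if S if print
step 4: stack=$ print print if S if  input=if if print print $  — match if
step 5: stack=$ print print if S  input=if print print $  — expand S -> λ
Stack after step 5: $ print print if (top = if).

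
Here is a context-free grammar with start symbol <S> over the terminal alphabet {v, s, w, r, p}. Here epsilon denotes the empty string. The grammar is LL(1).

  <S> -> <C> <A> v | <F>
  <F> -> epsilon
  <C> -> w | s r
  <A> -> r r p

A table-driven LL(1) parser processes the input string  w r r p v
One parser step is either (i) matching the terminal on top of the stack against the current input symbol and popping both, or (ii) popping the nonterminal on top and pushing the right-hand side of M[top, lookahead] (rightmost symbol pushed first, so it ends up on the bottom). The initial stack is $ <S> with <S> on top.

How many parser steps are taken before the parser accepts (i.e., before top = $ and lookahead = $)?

     Stack        Input        Action
  1  $ <S>        w r r p v $  expand <S> -> <C> <A> v
  2  $ v <A> <C>  w r r p v $  expand <C> -> w
  3  $ v <A> w    w r r p v $  match w
  4  $ v <A>      r r p v $    expand <A> -> r r p
  5  $ v p r r    r r p v $    match r
  6  $ v p r      r p v $      match r
  7  $ v p        p v $        match p
  8  $ v          v $          match v
Accept reached after 8 steps.

8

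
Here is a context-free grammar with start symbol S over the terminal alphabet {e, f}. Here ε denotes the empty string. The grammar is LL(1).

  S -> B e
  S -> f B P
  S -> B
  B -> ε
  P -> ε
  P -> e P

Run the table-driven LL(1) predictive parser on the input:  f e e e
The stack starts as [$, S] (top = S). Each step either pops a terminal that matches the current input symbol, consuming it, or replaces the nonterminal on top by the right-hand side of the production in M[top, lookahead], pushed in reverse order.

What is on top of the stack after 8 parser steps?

e

     Stack    Input      Action
  1  $ S      f e e e $  expand S -> f B P
  2  $ P B f  f e e e $  match f
  3  $ P B    e e e $    expand B -> ε
  4  $ P      e e e $    expand P -> e P
  5  $ P e    e e e $    match e
  6  $ P      e e $      expand P -> e P
  7  $ P e    e e $      match e
  8  $ P      e $        expand P -> e P
Stack after step 8: $ P e (top = e).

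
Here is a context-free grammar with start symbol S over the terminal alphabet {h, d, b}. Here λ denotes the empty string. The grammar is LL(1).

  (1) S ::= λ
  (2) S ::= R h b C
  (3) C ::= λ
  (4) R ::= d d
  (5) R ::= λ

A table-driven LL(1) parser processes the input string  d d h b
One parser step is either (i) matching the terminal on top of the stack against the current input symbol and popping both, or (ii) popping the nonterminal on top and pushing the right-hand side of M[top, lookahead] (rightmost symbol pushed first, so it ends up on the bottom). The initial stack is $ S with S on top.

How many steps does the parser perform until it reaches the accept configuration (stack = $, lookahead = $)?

     Stack        Input      Action
  1  $ S          d d h b $  expand S ::= R h b C
  2  $ C b h R    d d h b $  expand R ::= d d
  3  $ C b h d d  d d h b $  match d
  4  $ C b h d    d h b $    match d
  5  $ C b h      h b $      match h
  6  $ C b        b $        match b
  7  $ C          $          expand C ::= λ
Accept reached after 7 steps.

7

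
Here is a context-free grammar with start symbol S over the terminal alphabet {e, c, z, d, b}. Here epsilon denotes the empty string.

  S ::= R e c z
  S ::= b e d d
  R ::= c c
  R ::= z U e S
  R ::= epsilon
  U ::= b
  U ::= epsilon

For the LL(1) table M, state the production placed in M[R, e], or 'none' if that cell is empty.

FIRST(R): from R::=c c we get {c}; from R::=z U e S we get {z}; from R::=epsilon we get {epsilon}. So FIRST(R) = {epsilon, c, z}.
FIRST(U): from U::=b we get {b}; from U::=epsilon we get {epsilon}. So FIRST(U) = {epsilon, b}.
FIRST(S): from S::=R e c z we get {c, e, z}; from S::=b e d d we get {b}. So FIRST(S) = {b, c, e, z}.
FOLLOW(S) includes $ since S is the start symbol.
FOLLOW(R): in S::=R e c z, R is followed by e c z with FIRST {e}. Thus FOLLOW(R) = {e}.
For R ::= c c: FIRST(c c) = {c}, so it goes in M[R, t] for t ∈ {c}.
For R ::= z U e S: FIRST(z U e S) = {z}, so it goes in M[R, t] for t ∈ {z}.
For R ::= epsilon: FIRST(epsilon) = {epsilon}, so it goes in M[R, t] for t ∈ {}; since epsilon ∈ FIRST, also for every t ∈ FOLLOW(R) = {e}.

R ::= epsilon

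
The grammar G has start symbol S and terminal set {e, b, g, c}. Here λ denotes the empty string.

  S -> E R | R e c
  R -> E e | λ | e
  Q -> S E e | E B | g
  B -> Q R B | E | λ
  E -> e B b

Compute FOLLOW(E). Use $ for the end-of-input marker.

{$, b, e, g}

FIRST(E): from E->e B b we get {e}. So FIRST(E) = {e}.
FIRST(R): from R->E e we get {e}; from R->λ we get {λ}; from R->e we get {e}. So FIRST(R) = {λ, e}.
FIRST(S): from S->E R we get {e}; from S->R e c we get {e}. So FIRST(S) = {e}.
FIRST(Q): from Q->S E e we get {e}; from Q->E B we get {e}; from Q->g we get {g}. So FIRST(Q) = {e, g}.
FIRST(B): from B->Q R B we get {e, g}; from B->E we get {e}; from B->λ we get {λ}. So FIRST(B) = {λ, e, g}.
FOLLOW(S) includes $ since S is the start symbol.
FOLLOW(S): in Q->S E e, S is followed by E e with FIRST {e}. Thus FOLLOW(S) = {$, e}.
FOLLOW(R): in S->E R, the suffix after R is empty, so FOLLOW(R) ⊇ FOLLOW(S) = {$, e}; in S->R e c, R is followed by e c with FIRST {e}; in B->Q R B, R is followed by B with FIRST {λ, e, g}; in B->Q R B, the suffix after R is nullable, so FOLLOW(R) ⊇ FOLLOW(B) = {b, e, g}. Thus FOLLOW(R) = {$, b, e, g}.
FOLLOW(Q): in B->Q R B, Q is followed by R B with FIRST {λ, e, g}; in B->Q R B, the suffix after Q is nullable, so FOLLOW(Q) ⊇ FOLLOW(B) = {b, e, g}. Thus FOLLOW(Q) = {b, e, g}.
FOLLOW(B): in Q->E B, the suffix after B is empty, so FOLLOW(B) ⊇ FOLLOW(Q) = {b, e, g}; in B->Q R B, the suffix after B is empty (adds nothing new); in E->e B b, B is followed by b with FIRST {b}. Thus FOLLOW(B) = {b, e, g}.
FOLLOW(E): in S->E R, E is followed by R with FIRST {λ, e}; in S->E R, the suffix after E is nullable, so FOLLOW(E) ⊇ FOLLOW(S) = {$, e}; in R->E e, E is followed by e with FIRST {e}; in Q->S E e, E is followed by e with FIRST {e}; in Q->E B, E is followed by B with FIRST {λ, e, g}; in Q->E B, the suffix after E is nullable, so FOLLOW(E) ⊇ FOLLOW(Q) = {b, e, g}; in B->E, the suffix after E is empty, so FOLLOW(E) ⊇ FOLLOW(B) = {b, e, g}. Thus FOLLOW(E) = {$, b, e, g}.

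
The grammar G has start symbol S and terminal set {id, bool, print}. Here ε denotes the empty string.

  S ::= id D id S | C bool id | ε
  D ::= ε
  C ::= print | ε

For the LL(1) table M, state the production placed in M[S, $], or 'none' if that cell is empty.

FIRST(D) = {ε}
FIRST(C) = {ε, print}
FIRST(S) = {ε, bool, id, print}  (via C bool id)
FOLLOW(S) includes $ since S is the start symbol.
FOLLOW(S): in S::=id D id S, the suffix after S is empty (adds nothing new). Thus FOLLOW(S) = {$}.
For S ::= id D id S: FIRST(id D id S) = {id}, so it goes in M[S, t] for t ∈ {id}.
For S ::= C bool id: FIRST(C bool id) = {bool, print}, so it goes in M[S, t] for t ∈ {bool, print}.
For S ::= ε: FIRST(ε) = {ε}, so it goes in M[S, t] for t ∈ {}; since ε ∈ FIRST, also for every t ∈ FOLLOW(S) = {$}.

S ::= ε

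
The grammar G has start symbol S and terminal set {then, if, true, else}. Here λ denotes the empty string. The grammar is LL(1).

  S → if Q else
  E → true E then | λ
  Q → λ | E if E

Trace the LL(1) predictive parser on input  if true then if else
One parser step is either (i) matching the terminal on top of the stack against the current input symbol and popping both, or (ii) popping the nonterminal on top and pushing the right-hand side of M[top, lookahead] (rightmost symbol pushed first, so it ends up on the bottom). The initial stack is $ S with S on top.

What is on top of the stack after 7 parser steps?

step 1: stack=$ S  input=if true then if else $  — expand S → if Q else
step 2: stack=$ else Q if  input=if true then if else $  — match if
step 3: stack=$ else Q  input=true then if else $  — expand Q → E if E
step 4: stack=$ else E if E  input=true then if else $  — expand E → true E then
step 5: stack=$ else E if then E true  input=true then if else $  — match true
step 6: stack=$ else E if then E  input=then if else $  — expand E → λ
step 7: stack=$ else E if then  input=then if else $  — match then
Stack after step 7: $ else E if (top = if).

if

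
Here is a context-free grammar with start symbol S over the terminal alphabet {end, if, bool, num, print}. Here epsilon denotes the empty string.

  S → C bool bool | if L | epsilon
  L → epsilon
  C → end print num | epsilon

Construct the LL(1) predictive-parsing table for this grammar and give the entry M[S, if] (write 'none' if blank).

S → if L

FIRST(L): from L→epsilon we get {epsilon}. So FIRST(L) = {epsilon}.
FIRST(C): from C→end print num we get {end}; from C→epsilon we get {epsilon}. So FIRST(C) = {epsilon, end}.
FIRST(S): from S→C bool bool we get {bool, end}; from S→if L we get {if}; from S→epsilon we get {epsilon}. So FIRST(S) = {epsilon, bool, end, if}.
FOLLOW(S) includes $ since S is the start symbol.
FOLLOW(S): S appears on no right-hand side. Thus FOLLOW(S) = {$}.
For S → C bool bool: FIRST(C bool bool) = {bool, end}, so it goes in M[S, t] for t ∈ {bool, end}.
For S → if L: FIRST(if L) = {if}, so it goes in M[S, t] for t ∈ {if}.
For S → epsilon: FIRST(epsilon) = {epsilon}, so it goes in M[S, t] for t ∈ {}; since epsilon ∈ FIRST, also for every t ∈ FOLLOW(S) = {$}.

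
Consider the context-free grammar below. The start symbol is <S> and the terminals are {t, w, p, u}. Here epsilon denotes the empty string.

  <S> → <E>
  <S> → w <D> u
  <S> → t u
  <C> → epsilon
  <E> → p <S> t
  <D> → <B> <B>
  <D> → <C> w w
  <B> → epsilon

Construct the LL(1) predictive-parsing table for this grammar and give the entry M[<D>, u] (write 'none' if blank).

<D> → <B> <B>

FIRST(<C>): from <C>→epsilon we get {epsilon}. So FIRST(<C>) = {epsilon}.
FIRST(<E>): from <E>→p <S> t we get {p}. So FIRST(<E>) = {p}.
FIRST(<B>): from <B>→epsilon we get {epsilon}. So FIRST(<B>) = {epsilon}.
FIRST(<S>): from <S>→<E> we get {p}; from <S>→w <D> u we get {w}; from <S>→t u we get {t}. So FIRST(<S>) = {p, t, w}.
FIRST(<D>): from <D>→<B> <B> we get {epsilon}; from <D>→<C> w w we get {w}. So FIRST(<D>) = {epsilon, w}.
FOLLOW(<S>) includes $ since <S> is the start symbol.
FOLLOW(<D>): in <S>→w <D> u, <D> is followed by u with FIRST {u}. Thus FOLLOW(<D>) = {u}.
For <D> → <B> <B>: FIRST(<B> <B>) = {epsilon}, so it goes in M[<D>, t] for t ∈ {}; since epsilon ∈ FIRST, also for every t ∈ FOLLOW(<D>) = {u}.
For <D> → <C> w w: FIRST(<C> w w) = {w}, so it goes in M[<D>, t] for t ∈ {w}.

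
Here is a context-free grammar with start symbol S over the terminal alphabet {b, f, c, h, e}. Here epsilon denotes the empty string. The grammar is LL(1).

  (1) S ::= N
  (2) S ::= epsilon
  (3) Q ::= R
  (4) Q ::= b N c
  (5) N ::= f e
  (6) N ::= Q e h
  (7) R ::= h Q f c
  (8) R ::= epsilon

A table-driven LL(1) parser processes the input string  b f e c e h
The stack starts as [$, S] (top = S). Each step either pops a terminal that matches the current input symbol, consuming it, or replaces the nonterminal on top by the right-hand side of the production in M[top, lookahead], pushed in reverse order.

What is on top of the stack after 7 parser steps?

     Stack        Input          Action
  1  $ S          b f e c e h $  expand S ::= N
  2  $ N          b f e c e h $  expand N ::= Q e h
  3  $ h e Q      b f e c e h $  expand Q ::= b N c
  4  $ h e c N b  b f e c e h $  match b
  5  $ h e c N    f e c e h $    expand N ::= f e
  6  $ h e c e f  f e c e h $    match f
  7  $ h e c e    e c e h $      match e
Stack after step 7: $ h e c (top = c).

c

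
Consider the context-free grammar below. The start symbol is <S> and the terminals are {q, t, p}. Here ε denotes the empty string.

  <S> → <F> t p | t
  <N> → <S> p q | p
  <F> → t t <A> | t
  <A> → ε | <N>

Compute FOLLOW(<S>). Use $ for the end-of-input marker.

FIRST(<F>): from <F>→t t <A> we get {t}; from <F>→t we get {t}. So FIRST(<F>) = {t}.
FIRST(<S>): from <S>→<F> t p we get {t}; from <S>→t we get {t}. So FIRST(<S>) = {t}.
FIRST(<N>): from <N>→<S> p q we get {t}; from <N>→p we get {p}. So FIRST(<N>) = {p, t}.
FIRST(<A>): from <A>→ε we get {ε}; from <A>→<N> we get {p, t}. So FIRST(<A>) = {ε, p, t}.
FOLLOW(<S>) includes $ since <S> is the start symbol.
FOLLOW(<S>): in <N>→<S> p q, <S> is followed by p q with FIRST {p}. Thus FOLLOW(<S>) = {$, p}.
FOLLOW(<F>): in <S>→<F> t p, <F> is followed by t p with FIRST {t}. Thus FOLLOW(<F>) = {t}.
FOLLOW(<A>): in <F>→t t <A>, the suffix after <A> is empty, so FOLLOW(<A>) ⊇ FOLLOW(<F>) = {t}. Thus FOLLOW(<A>) = {t}.
FOLLOW(<N>): in <A>→<N>, the suffix after <N> is empty, so FOLLOW(<N>) ⊇ FOLLOW(<A>) = {t}. Thus FOLLOW(<N>) = {t}.

{$, p}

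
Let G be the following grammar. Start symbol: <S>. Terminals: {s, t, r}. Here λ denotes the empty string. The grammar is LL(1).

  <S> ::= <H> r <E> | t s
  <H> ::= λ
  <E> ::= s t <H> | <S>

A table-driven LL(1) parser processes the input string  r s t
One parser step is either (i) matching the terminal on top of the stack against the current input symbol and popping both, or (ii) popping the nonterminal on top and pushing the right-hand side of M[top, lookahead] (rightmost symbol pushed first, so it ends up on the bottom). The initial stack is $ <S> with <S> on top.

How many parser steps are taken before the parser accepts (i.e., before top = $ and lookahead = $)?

7

     Stack        Input    Action
  1  $ <S>        r s t $  expand <S> ::= <H> r <E>
  2  $ <E> r <H>  r s t $  expand <H> ::= λ
  3  $ <E> r      r s t $  match r
  4  $ <E>        s t $    expand <E> ::= s t <H>
  5  $ <H> t s    s t $    match s
  6  $ <H> t      t $      match t
  7  $ <H>        $        expand <H> ::= λ
Accept reached after 7 steps.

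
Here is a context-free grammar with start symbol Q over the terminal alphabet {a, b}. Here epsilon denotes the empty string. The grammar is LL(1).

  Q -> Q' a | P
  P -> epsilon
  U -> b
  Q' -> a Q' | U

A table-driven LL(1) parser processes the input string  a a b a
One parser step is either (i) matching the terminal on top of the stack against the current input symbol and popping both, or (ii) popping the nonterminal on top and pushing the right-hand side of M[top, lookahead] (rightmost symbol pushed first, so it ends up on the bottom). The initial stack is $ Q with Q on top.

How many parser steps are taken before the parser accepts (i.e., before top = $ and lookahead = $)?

9

step 1: stack=$ Q  input=a a b a $  — expand Q -> Q' a
step 2: stack=$ a Q'  input=a a b a $  — expand Q' -> a Q'
step 3: stack=$ a Q' a  input=a a b a $  — match a
step 4: stack=$ a Q'  input=a b a $  — expand Q' -> a Q'
step 5: stack=$ a Q' a  input=a b a $  — match a
step 6: stack=$ a Q'  input=b a $  — expand Q' -> U
step 7: stack=$ a U  input=b a $  — expand U -> b
step 8: stack=$ a b  input=b a $  — match b
step 9: stack=$ a  input=a $  — match a
Accept reached after 9 steps.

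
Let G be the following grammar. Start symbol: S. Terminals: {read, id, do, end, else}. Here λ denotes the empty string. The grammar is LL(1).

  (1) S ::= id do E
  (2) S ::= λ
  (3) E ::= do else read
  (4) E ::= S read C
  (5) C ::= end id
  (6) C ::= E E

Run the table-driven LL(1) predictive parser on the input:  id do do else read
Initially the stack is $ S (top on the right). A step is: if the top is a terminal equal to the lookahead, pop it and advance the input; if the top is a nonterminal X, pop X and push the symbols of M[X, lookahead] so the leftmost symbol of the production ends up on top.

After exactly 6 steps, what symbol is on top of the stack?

read

     Stack           Input                 Action
  1  $ S             id do do else read $  expand S ::= id do E
  2  $ E do id       id do do else read $  match id
  3  $ E do          do do else read $     match do
  4  $ E             do else read $        expand E ::= do else read
  5  $ read else do  do else read $        match do
  6  $ read else     else read $           match else
Stack after step 6: $ read (top = read).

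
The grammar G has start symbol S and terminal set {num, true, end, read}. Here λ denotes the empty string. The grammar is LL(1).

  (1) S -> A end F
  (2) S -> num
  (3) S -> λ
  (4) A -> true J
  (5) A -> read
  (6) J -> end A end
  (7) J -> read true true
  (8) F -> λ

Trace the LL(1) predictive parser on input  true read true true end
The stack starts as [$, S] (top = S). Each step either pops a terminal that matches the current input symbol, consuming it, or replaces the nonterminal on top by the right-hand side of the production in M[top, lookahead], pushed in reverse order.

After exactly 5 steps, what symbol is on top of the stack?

true

step 1: stack=$ S  input=true read true true end $  — expand S -> A end F
step 2: stack=$ F end A  input=true read true true end $  — expand A -> true J
step 3: stack=$ F end J true  input=true read true true end $  — match true
step 4: stack=$ F end J  input=read true true end $  — expand J -> read true true
step 5: stack=$ F end true true read  input=read true true end $  — match read
Stack after step 5: $ F end true true (top = true).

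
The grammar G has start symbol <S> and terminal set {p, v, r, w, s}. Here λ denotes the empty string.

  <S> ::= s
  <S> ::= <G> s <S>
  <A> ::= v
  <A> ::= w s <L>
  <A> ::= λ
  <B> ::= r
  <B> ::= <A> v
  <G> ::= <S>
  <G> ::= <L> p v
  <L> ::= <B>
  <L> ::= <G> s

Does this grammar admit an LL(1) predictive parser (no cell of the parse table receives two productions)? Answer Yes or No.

No

FIRST(<S>) = {r, s, v, w}
FIRST(<A>) = {λ, v, w}
FIRST(<B>) = {r, v, w}
FIRST(<G>) = {r, s, v, w}
FIRST(<L>) = {r, s, v, w}
FOLLOW(<S>) = {$, s}
FOLLOW(<A>) = {v}
FOLLOW(<B>) = {p, v}
FOLLOW(<G>) = {s}
FOLLOW(<L>) = {p, v}
Cell M[<A>, v] receives both <A> ::= v and <A> ::= λ — the grammar is not LL(1).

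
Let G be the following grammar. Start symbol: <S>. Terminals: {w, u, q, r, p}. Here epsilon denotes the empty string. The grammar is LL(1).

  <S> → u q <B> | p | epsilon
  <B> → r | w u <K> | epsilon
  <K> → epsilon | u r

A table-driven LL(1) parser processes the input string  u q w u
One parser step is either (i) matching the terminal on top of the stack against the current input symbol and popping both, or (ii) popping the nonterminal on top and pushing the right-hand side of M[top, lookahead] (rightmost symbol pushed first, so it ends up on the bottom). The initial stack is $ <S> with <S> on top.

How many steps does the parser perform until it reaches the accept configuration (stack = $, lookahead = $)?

step 1: stack=$ <S>  input=u q w u $  — expand <S> → u q <B>
step 2: stack=$ <B> q u  input=u q w u $  — match u
step 3: stack=$ <B> q  input=q w u $  — match q
step 4: stack=$ <B>  input=w u $  — expand <B> → w u <K>
step 5: stack=$ <K> u w  input=w u $  — match w
step 6: stack=$ <K> u  input=u $  — match u
step 7: stack=$ <K>  input=$  — expand <K> → epsilon
Accept reached after 7 steps.

7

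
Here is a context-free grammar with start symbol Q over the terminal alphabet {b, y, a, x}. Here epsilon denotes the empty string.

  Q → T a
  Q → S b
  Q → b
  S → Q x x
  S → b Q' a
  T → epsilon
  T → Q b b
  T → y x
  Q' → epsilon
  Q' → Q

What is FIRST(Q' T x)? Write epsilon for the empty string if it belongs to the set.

{a, b, x, y}

FIRST(Q): from Q→T a we get {a, b, y}; from Q→S b we get {a, b, y}; from Q→b we get {b}. So FIRST(Q) = {a, b, y}.
FIRST(S): from S→Q x x we get {a, b, y}; from S→b Q' a we get {b}. So FIRST(S) = {a, b, y}.
FIRST(T): from T→epsilon we get {epsilon}; from T→Q b b we get {a, b, y}; from T→y x we get {y}. So FIRST(T) = {epsilon, a, b, y}.
FIRST(Q'): from Q'→epsilon we get {epsilon}; from Q'→Q we get {a, b, y}. So FIRST(Q') = {epsilon, a, b, y}.
FIRST(Q' T x): take FIRST of each symbol in turn, carrying on past any symbol whose FIRST contains epsilon; result {a, b, x, y}.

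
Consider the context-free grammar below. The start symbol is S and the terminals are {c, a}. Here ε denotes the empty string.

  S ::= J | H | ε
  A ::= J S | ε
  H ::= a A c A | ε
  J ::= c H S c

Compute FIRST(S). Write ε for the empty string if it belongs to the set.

FIRST(H): from H::=a A c A we get {a}; from H::=ε we get {ε}. So FIRST(H) = {ε, a}.
FIRST(J): from J::=c H S c we get {c}. So FIRST(J) = {c}.
FIRST(S): from S::=J we get {c}; from S::=H we get {ε, a}; from S::=ε we get {ε}. So FIRST(S) = {ε, a, c}.
FIRST(A): from A::=J S we get {c}; from A::=ε we get {ε}. So FIRST(A) = {ε, c}.

{ε, a, c}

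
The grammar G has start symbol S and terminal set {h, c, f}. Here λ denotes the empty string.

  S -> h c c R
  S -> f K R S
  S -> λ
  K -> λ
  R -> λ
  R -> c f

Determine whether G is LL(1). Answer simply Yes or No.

FIRST(S) = {λ, f, h}
FIRST(K) = {λ}
FIRST(R) = {λ, c}
FOLLOW(S) = {$}
FOLLOW(K) = {$, c, f, h}
FOLLOW(R) = {$, f, h}
Each cell of M receives at most one production.

Yes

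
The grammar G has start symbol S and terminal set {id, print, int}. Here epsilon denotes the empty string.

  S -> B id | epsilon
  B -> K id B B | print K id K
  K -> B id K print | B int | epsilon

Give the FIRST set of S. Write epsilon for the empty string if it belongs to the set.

FIRST(S) = {epsilon, id, print}  (via B id)
FIRST(B) = {id, print}  (via K id B B)
FIRST(K) = {epsilon, id, print}  (via B id K print, B int)

{epsilon, id, print}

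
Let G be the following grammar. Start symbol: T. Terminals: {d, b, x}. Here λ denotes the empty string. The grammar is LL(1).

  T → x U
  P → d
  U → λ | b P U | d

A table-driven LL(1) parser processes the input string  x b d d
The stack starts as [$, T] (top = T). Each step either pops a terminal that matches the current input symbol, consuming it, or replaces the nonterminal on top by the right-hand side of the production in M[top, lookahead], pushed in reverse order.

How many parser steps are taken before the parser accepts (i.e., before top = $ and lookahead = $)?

     Stack    Input      Action
  1  $ T      x b d d $  expand T → x U
  2  $ U x    x b d d $  match x
  3  $ U      b d d $    expand U → b P U
  4  $ U P b  b d d $    match b
  5  $ U P    d d $      expand P → d
  6  $ U d    d d $      match d
  7  $ U      d $        expand U → d
  8  $ d      d $        match d
Accept reached after 8 steps.

8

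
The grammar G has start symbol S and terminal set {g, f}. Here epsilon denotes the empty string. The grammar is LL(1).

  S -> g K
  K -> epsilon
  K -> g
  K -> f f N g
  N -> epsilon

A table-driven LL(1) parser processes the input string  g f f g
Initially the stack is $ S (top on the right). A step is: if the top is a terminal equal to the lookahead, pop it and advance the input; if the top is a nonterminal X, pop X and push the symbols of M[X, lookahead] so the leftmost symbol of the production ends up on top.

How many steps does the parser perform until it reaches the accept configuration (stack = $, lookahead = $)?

     Stack      Input      Action
  1  $ S        g f f g $  expand S -> g K
  2  $ K g      g f f g $  match g
  3  $ K        f f g $    expand K -> f f N g
  4  $ g N f f  f f g $    match f
  5  $ g N f    f g $      match f
  6  $ g N      g $        expand N -> epsilon
  7  $ g        g $        match g
Accept reached after 7 steps.

7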